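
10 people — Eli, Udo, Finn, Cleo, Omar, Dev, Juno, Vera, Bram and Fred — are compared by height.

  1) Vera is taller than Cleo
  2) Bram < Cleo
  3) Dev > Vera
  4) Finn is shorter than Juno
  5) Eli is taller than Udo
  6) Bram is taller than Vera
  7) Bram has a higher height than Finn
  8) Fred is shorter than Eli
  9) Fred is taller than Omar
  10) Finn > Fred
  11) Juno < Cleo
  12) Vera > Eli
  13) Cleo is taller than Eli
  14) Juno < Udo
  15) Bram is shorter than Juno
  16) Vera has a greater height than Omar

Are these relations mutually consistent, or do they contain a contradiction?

We have Vera < Bram stated directly, yet also Bram < Juno < Udo < Eli < Cleo < Vera by chaining the others — so Bram < Vera. Contradiction.

inconsistent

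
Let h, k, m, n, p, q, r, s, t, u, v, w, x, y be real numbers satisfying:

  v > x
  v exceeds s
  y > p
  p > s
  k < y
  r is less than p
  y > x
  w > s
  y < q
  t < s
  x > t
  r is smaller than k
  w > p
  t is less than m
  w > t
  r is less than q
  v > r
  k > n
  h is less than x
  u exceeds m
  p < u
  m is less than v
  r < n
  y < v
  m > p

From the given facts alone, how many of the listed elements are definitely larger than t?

From t the given relations immediately reach s, x, m, w.
From those, p, y, u, v — 8 in total.
From those, q — 9 in total.
Nothing else is reachable above t; 9 in all.

9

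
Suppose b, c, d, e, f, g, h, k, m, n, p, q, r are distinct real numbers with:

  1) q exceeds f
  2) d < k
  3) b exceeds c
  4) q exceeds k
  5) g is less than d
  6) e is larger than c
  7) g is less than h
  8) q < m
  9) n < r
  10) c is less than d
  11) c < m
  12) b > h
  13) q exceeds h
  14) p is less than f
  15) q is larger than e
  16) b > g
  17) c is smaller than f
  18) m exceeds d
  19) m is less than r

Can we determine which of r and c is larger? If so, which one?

c < e and e < q give c < q.
Then q < m extends the chain to m.
With m < r: c < e < q < m < r.
So r is larger.

r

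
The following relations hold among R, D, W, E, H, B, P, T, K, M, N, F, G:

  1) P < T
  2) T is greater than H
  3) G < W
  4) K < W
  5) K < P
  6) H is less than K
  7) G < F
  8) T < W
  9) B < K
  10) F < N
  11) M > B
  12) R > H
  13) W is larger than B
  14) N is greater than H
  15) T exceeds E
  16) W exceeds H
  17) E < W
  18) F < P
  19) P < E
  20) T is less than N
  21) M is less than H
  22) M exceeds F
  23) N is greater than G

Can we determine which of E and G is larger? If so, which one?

G < F and F < M give G < M.
With M < H: G < F < M < H.
Then H < K extends the chain to K.
Then K < P extends the chain to P.
With P < E: G < F < M < H < K < P < E.
So E is larger.

E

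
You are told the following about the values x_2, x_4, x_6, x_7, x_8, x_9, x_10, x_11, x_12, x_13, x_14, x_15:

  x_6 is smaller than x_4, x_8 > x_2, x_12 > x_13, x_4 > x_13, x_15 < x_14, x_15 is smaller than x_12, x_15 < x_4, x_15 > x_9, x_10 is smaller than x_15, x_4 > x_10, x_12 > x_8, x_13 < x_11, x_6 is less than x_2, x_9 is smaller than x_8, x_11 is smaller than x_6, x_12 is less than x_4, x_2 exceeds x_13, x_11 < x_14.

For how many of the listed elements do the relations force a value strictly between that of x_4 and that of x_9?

Chaining upward from x_9 reaches: x_15, x_8, x_12, x_14.
Chaining downward from x_4 reaches: x_10, x_13, x_15, x_11, x_6, x_2, x_8, x_12.
Strictly between x_9 and x_4 are those in both lists: x_15, x_8, x_12 — 3 elements.

3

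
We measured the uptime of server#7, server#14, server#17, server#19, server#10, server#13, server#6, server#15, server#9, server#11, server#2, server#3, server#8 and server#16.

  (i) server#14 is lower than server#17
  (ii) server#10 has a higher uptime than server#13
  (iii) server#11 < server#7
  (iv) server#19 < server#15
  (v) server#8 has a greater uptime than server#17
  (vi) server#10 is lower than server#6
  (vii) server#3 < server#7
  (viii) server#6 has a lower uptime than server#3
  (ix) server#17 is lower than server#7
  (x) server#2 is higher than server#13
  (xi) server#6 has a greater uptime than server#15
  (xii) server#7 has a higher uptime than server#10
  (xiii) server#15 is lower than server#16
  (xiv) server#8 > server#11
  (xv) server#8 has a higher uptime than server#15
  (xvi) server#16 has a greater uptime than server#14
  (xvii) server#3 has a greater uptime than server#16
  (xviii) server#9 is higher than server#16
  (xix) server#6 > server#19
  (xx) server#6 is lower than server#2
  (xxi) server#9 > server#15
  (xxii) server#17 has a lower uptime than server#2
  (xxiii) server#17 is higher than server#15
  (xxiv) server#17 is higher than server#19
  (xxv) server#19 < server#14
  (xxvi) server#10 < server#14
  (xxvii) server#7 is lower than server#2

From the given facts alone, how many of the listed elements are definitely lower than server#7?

Directly below server#7: server#10, server#11, server#17, server#3.
One step further: server#13, server#19, server#15, server#14, server#16, server#6 (10 so far).
Nothing else is reachable below server#7; 10 in all.

10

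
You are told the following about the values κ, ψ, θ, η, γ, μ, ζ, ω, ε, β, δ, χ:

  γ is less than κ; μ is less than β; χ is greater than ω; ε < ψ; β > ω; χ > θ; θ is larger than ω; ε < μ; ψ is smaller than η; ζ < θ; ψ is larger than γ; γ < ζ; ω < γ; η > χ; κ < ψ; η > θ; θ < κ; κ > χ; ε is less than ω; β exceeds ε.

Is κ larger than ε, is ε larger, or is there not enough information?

κ

Following the relations from ε: ε < ω < γ < ζ < θ < χ < κ.
So κ is larger.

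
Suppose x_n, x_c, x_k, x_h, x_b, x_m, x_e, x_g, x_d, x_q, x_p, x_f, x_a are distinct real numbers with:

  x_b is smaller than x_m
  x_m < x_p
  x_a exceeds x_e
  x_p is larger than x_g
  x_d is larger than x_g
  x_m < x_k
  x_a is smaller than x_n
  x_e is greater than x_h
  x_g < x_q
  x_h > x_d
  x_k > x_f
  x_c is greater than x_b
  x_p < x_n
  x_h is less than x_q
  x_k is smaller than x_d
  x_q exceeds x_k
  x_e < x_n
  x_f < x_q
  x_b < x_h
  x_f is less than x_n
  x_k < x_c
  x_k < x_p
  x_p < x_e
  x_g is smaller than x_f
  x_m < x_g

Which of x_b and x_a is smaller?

x_b

The relevant relations are x_b < x_m; x_m < x_g; x_g < x_f; x_f < x_k; x_k < x_d; x_d < x_h; x_h < x_e; x_e < x_a.
Together: x_b < x_m < x_g < x_f < x_k < x_d < x_h < x_e < x_a.
So x_b < x_a; x_b is the smaller of the two.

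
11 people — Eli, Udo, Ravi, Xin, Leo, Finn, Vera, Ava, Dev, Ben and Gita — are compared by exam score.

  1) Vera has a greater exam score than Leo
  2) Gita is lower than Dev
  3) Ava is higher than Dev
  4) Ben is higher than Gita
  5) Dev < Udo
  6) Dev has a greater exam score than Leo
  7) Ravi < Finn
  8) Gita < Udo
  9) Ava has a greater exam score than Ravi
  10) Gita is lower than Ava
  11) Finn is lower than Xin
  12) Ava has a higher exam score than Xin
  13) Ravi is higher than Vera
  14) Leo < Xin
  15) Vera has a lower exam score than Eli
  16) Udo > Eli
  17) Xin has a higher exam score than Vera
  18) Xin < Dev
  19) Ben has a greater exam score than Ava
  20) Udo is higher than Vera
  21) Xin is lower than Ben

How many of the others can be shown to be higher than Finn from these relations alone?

From Finn the given relations immediately reach Xin.
From those, Dev, Ava, Ben — 4 in total.
From those, Udo — 5 in total.
Nothing else is reachable above Finn; 5 in all.

5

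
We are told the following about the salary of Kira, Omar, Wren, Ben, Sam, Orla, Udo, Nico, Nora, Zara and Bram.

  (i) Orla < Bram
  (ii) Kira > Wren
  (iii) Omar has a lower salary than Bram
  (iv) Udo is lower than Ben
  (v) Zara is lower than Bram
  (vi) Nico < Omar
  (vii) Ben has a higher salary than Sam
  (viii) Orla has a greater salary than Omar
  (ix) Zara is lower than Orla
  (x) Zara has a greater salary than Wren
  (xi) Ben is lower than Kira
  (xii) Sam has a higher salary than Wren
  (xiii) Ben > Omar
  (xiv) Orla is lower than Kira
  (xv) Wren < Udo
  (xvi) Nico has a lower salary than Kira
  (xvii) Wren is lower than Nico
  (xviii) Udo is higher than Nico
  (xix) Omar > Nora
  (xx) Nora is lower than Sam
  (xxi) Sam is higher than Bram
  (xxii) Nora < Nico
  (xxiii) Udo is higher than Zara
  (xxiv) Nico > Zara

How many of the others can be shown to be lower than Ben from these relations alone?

9

The elements the relations force below Ben are Nora, Wren, Zara, Nico, Udo, Omar, Orla, Bram, Sam — no chain reaches any other.
That is 9.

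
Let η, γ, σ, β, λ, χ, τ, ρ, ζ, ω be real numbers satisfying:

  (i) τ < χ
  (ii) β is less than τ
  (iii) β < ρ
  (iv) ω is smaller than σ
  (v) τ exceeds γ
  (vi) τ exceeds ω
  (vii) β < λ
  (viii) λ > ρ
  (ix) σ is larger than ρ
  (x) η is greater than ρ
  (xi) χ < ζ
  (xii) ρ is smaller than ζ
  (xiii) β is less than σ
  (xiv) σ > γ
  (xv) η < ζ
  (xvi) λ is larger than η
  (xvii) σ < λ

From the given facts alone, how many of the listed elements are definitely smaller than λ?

6

The elements the relations force below λ are ω, β, γ, ρ, σ, η — no chain reaches any other.
That is 6.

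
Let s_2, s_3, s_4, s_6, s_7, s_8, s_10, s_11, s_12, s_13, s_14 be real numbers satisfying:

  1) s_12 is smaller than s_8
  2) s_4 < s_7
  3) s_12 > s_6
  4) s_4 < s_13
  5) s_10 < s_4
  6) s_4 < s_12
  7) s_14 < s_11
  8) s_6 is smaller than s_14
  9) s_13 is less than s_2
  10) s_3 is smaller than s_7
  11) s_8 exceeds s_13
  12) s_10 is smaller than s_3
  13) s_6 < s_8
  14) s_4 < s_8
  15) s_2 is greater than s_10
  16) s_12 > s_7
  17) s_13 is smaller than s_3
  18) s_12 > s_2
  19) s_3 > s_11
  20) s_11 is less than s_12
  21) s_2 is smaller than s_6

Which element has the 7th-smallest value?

Chaining the given pairs: s_10 < s_4 < s_13 < s_2 < s_6 < s_14 < s_11 < s_3 < s_7 < s_12 < s_8.
The 7th smallest is s_11.

s_11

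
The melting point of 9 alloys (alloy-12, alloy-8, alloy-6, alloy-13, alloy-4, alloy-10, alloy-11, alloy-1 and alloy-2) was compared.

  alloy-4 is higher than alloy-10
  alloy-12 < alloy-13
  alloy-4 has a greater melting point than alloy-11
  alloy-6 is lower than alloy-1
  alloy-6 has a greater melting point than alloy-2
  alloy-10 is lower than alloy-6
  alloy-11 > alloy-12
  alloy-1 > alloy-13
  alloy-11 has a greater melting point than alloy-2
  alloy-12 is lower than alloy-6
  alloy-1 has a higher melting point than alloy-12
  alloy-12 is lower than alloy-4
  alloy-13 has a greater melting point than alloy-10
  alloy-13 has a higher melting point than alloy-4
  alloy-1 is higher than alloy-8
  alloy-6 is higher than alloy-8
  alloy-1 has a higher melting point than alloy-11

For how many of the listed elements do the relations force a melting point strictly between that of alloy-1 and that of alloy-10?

3

The relations place alloy-10 below alloy-1. An element lies strictly between them when it is forced above alloy-10 and also forced below alloy-1.
Above alloy-10: {alloy-4, alloy-13, alloy-6}. Below alloy-1: {alloy-8, alloy-12, alloy-2, alloy-11, alloy-4, alloy-13, alloy-6}.
Intersection: {alloy-4, alloy-13, alloy-6} — 3.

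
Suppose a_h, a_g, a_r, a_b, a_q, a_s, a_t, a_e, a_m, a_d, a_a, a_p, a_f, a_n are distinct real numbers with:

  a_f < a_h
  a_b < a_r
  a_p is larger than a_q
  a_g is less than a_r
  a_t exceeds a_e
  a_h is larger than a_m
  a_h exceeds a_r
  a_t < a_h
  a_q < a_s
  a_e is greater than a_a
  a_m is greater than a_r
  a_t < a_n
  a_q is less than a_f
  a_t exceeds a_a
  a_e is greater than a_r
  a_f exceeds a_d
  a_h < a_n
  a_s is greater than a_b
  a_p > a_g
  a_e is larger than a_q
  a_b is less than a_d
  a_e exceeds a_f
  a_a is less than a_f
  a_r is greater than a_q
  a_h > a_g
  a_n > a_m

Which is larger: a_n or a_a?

a_a < a_f and a_f < a_e give a_a < a_e.
Then a_e < a_t extends the chain to a_t.
With a_t < a_h: a_a < a_f < a_e < a_t < a_h.
Then a_h < a_n extends the chain to a_n.
So a_a < a_n; a_n is the larger of the two.

a_n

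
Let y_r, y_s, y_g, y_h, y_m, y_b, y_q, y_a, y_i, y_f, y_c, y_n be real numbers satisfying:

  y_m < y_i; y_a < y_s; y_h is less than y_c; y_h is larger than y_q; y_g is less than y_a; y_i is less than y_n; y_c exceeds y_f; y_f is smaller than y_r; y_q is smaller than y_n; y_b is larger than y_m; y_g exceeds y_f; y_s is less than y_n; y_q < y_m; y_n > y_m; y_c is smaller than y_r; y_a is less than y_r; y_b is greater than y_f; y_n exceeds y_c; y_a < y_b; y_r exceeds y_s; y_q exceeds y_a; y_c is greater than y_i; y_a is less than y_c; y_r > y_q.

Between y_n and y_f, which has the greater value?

y_n

Chaining the given relations: y_f < y_g < y_a < y_q < y_h < y_c < y_n.
So y_f < y_n; y_n is the larger of the two.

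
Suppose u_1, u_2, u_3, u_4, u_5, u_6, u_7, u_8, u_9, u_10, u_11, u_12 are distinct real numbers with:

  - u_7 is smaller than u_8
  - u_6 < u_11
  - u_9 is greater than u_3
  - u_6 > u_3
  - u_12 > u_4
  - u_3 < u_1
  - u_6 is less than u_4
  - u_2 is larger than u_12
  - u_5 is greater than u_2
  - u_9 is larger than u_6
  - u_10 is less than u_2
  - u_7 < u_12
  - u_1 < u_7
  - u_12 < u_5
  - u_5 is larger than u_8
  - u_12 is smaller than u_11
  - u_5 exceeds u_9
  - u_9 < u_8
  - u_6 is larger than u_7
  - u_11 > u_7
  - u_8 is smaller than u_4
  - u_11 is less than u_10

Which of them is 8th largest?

Piecing the relations together gives one ordering: u_3 < u_1 < u_7 < u_6 < u_9 < u_8 < u_4 < u_12 < u_11 < u_10 < u_2 < u_5.
The 8th largest is u_9.

u_9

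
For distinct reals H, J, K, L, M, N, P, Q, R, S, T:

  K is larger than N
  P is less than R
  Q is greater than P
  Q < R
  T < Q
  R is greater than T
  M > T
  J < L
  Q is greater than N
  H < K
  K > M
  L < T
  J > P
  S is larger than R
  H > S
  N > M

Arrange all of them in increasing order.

The consecutive links are each given: P < J; J < L; L < T; T < M; M < N; N < Q; Q < R; R < S; S < H; H < K.

P < J < L < T < M < N < Q < R < S < H < K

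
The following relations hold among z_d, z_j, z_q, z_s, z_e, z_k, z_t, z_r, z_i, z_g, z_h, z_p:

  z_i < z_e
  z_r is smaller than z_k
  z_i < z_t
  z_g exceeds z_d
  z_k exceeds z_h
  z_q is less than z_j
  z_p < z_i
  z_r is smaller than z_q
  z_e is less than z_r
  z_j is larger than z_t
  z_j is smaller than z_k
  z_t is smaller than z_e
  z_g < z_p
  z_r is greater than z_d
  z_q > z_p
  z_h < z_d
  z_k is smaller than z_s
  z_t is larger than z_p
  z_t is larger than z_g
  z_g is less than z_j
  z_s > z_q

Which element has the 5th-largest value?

z_r

The consecutive relations fix a unique order: z_h < z_d < z_g < z_p < z_i < z_t < z_e < z_r < z_q < z_j < z_k < z_s.
Counting 5 from the largest end gives z_r.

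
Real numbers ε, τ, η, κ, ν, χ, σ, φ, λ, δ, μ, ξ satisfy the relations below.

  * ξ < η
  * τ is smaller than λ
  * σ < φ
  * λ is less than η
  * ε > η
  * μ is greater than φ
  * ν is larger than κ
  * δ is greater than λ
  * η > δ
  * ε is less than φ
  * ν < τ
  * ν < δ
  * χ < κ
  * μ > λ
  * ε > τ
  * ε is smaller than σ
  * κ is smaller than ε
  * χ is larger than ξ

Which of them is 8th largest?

Piecing the relations together gives one ordering: ξ < χ < κ < ν < τ < λ < δ < η < ε < σ < φ < μ.
Counting 8 from the largest end gives τ.

τ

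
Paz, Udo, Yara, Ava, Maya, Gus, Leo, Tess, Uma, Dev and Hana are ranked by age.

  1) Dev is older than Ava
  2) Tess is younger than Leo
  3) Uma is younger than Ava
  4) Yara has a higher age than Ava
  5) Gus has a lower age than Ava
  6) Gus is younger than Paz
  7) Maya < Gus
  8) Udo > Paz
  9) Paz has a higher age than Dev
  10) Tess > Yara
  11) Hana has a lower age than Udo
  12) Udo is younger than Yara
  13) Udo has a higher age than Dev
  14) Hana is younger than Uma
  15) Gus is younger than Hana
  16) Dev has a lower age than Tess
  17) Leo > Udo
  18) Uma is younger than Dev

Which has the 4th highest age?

Udo

The consecutive relations fix a unique order: Maya < Gus < Hana < Uma < Ava < Dev < Paz < Udo < Yara < Tess < Leo.
The 4th largest is Udo.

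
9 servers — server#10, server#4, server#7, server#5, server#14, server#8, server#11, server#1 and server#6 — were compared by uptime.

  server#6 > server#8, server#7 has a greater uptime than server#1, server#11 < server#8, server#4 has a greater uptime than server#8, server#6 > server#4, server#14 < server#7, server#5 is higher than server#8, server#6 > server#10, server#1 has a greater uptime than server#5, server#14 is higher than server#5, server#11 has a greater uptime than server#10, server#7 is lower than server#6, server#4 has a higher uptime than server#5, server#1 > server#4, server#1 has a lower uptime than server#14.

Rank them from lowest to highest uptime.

server#10 < server#11 < server#8 < server#5 < server#4 < server#1 < server#14 < server#7 < server#6

Each adjacent pair is fixed by a given relation: server#10 < server#11; server#11 < server#8; server#8 < server#5; server#5 < server#4; server#4 < server#1; server#1 < server#14; server#14 < server#7; server#7 < server#6. Chaining them end to end gives the full order.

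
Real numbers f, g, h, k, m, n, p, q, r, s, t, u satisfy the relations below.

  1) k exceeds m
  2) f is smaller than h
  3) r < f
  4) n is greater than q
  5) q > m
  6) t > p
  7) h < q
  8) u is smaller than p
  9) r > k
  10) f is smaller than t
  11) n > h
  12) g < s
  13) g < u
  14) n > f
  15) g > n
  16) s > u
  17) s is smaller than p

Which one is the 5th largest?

Piecing the relations together gives one ordering: m < k < r < f < h < q < n < g < u < s < p < t.
The 5th largest is g.

g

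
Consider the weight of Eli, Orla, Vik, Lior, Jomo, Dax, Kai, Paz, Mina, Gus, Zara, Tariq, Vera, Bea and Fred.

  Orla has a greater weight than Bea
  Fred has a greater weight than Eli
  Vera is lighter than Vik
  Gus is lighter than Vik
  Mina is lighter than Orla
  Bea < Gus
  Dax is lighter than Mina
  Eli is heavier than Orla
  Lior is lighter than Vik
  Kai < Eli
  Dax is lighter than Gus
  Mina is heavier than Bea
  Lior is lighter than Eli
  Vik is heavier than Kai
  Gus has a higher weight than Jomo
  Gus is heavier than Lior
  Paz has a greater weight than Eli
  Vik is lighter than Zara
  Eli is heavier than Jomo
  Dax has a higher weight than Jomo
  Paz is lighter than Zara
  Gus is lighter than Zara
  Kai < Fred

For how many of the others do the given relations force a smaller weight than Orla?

From Orla the given relations immediately reach Bea, Mina.
From those, Dax — 3 in total.
From those, Jomo — 4 in total.
Nothing else is reachable below Orla; 4 in all.

4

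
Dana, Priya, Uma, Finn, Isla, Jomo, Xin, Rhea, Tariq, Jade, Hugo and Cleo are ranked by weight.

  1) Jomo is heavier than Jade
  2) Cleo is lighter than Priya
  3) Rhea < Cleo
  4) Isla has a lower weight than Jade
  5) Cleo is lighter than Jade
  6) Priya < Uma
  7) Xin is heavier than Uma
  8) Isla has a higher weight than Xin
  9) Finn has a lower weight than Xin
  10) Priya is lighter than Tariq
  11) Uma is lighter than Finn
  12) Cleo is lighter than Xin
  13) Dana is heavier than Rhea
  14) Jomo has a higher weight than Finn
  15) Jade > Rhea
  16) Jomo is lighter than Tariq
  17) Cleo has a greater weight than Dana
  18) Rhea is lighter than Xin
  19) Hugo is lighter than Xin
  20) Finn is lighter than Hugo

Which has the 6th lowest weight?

Finn

The consecutive relations fix a unique order: Rhea < Dana < Cleo < Priya < Uma < Finn < Hugo < Xin < Isla < Jade < Jomo < Tariq.
The 6th smallest is Finn.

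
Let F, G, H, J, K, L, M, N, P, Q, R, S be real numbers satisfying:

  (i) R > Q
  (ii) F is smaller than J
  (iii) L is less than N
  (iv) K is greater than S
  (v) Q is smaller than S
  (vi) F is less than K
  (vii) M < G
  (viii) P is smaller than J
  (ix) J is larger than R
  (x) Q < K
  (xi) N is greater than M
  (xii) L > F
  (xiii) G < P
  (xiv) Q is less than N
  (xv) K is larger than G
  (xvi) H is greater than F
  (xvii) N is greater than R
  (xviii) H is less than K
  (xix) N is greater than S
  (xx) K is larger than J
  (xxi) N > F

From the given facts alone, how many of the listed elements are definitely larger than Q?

The elements the relations force above Q are R, S, N, J, K — no chain reaches any other.
That is 5.

5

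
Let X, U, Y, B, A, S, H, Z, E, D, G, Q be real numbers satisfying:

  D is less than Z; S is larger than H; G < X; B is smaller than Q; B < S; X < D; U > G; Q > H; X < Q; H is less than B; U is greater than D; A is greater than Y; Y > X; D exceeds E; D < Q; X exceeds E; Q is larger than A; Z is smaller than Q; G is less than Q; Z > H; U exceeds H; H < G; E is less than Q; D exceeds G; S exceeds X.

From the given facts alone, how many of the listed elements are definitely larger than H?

10

Directly above H: G, B, Z, S, Q, U.
One step further: X, D (8 so far).
One step further: Y (9 so far).
One step further: A (10 so far).
Nothing else is reachable above H; 10 in all.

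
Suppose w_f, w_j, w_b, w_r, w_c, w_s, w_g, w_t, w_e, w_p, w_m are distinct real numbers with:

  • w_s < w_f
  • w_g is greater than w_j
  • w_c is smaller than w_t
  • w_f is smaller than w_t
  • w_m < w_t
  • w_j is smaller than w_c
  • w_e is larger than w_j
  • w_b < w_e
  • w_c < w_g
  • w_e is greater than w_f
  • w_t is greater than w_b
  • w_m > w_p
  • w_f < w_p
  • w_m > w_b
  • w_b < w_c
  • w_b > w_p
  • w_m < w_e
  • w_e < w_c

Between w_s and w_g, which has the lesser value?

w_s < w_f and w_f < w_p give w_s < w_p.
With w_p < w_b: w_s < w_f < w_p < w_b.
With w_b < w_m: w_s < w_f < w_p < w_b < w_m.
Then w_m < w_e extends the chain to w_e.
With w_e < w_c: w_s < w_f < w_p < w_b < w_m < w_e < w_c.
Then w_c < w_g extends the chain to w_g.
So w_s < w_g; w_s is the smaller of the two.

w_s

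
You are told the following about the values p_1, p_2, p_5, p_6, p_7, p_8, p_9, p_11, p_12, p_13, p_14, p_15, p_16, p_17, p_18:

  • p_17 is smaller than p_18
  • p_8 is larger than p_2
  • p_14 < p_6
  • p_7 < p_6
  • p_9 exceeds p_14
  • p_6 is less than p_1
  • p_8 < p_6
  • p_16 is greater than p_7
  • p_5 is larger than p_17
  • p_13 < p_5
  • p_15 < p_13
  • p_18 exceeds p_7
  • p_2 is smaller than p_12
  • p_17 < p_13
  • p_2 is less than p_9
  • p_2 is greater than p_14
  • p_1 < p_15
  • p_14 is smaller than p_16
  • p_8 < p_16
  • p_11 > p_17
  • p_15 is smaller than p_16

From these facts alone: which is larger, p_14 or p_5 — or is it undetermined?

p_5

The relevant relations are p_14 < p_2; p_2 < p_8; p_8 < p_6; p_6 < p_1; p_1 < p_15; p_15 < p_13; p_13 < p_5.
Together: p_14 < p_2 < p_8 < p_6 < p_1 < p_15 < p_13 < p_5.
So p_5 is larger.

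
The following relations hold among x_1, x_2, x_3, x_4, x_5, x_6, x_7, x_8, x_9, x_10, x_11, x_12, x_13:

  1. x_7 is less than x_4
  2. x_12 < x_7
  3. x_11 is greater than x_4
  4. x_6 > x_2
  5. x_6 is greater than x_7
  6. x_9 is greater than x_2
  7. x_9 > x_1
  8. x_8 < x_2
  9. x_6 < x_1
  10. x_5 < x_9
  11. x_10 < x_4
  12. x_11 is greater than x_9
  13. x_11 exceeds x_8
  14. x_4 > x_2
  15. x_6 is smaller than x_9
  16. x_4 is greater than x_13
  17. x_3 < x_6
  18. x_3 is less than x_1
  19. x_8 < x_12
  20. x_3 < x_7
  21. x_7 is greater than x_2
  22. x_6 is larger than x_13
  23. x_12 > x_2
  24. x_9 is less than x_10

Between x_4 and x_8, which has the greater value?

x_4

Chaining the given relations: x_8 < x_2 < x_12 < x_7 < x_6 < x_1 < x_9 < x_10 < x_4.
So x_8 < x_4; x_4 is the larger of the two.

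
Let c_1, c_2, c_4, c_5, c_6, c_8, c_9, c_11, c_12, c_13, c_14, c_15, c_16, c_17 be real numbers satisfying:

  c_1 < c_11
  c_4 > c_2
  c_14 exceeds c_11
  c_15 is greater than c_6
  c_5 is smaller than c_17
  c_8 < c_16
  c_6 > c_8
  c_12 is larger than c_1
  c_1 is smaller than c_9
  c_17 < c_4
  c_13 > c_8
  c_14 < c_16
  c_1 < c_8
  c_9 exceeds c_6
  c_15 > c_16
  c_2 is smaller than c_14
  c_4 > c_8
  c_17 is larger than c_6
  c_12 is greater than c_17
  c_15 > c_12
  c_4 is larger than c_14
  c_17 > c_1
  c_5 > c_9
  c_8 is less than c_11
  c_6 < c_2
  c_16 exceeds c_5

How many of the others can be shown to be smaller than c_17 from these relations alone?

From c_17 the given relations immediately reach c_1, c_6, c_5.
From those, c_8, c_9 — 5 in total.
No other element is forced below c_17 by the given relations, so the count is 5.

5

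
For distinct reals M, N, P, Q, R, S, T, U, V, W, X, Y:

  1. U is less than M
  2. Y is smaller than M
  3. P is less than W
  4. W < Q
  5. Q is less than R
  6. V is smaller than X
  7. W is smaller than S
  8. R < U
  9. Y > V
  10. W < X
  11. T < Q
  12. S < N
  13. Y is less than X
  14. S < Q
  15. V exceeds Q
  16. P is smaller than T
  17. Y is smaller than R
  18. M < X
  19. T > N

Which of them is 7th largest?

Chaining the given pairs: P < W < S < N < T < Q < V < Y < R < U < M < X.
The 7th largest is Q.

Q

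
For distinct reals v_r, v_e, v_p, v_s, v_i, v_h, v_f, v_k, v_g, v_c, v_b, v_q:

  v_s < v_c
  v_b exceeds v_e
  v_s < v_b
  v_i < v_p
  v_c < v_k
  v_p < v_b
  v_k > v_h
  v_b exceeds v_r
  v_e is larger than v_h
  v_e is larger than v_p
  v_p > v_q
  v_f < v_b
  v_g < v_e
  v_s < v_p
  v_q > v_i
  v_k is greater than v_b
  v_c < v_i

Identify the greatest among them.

v_k

v_s is not greatest since v_s < v_c; v_c is not greatest since v_c < v_i; v_h is not greatest since v_h < v_e; v_i is not greatest since v_i < v_p; v_g is not greatest since v_g < v_e; v_r is not greatest since v_r < v_b; v_f is not greatest since v_f < v_b; v_q is not greatest since v_q < v_p; v_p is not greatest since v_p < v_b; v_e is not greatest since v_e < v_b; v_b is not greatest since v_b < v_k.
Only v_k has nothing above it, so v_k is the greatest.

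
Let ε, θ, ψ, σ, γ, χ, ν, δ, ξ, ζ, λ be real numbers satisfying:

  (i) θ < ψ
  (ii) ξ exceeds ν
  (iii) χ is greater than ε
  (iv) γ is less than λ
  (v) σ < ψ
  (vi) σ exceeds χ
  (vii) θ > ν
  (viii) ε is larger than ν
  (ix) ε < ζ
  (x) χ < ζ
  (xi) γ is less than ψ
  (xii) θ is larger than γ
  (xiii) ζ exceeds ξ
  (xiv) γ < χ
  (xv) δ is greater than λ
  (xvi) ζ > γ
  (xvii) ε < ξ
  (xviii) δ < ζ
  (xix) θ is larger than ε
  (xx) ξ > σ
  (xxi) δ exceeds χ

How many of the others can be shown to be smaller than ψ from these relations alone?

From ψ the given relations immediately reach γ, θ, σ.
From those, ν, ε, χ — 6 in total.
Nothing else is reachable below ψ; 6 in all.

6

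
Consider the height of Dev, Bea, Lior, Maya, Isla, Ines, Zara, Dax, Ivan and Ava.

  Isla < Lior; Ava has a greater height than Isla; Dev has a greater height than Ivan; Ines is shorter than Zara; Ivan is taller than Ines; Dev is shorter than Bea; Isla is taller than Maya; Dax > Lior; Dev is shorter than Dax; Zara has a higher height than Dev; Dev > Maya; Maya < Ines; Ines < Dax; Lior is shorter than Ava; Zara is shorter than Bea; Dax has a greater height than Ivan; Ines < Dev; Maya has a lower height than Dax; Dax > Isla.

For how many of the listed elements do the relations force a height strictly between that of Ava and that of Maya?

The relations place Maya below Ava. An element lies strictly between them when it is forced above Maya and also forced below Ava.
Above Maya: {Ines, Ivan, Isla, Dev, Lior, Dax, Zara, Bea}. Below Ava: {Isla, Lior}.
Intersection: {Isla, Lior} — 2.

2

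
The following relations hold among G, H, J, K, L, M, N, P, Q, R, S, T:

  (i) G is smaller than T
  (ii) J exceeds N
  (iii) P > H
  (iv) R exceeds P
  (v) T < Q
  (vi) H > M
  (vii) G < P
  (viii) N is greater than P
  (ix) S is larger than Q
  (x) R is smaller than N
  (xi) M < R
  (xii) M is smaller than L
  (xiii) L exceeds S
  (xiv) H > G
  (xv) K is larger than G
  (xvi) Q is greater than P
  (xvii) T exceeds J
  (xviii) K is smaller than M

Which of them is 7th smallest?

Chaining the given pairs: G < K < M < H < P < R < N < J < T < Q < S < L.
Counting 7 from the smallest end gives N.

N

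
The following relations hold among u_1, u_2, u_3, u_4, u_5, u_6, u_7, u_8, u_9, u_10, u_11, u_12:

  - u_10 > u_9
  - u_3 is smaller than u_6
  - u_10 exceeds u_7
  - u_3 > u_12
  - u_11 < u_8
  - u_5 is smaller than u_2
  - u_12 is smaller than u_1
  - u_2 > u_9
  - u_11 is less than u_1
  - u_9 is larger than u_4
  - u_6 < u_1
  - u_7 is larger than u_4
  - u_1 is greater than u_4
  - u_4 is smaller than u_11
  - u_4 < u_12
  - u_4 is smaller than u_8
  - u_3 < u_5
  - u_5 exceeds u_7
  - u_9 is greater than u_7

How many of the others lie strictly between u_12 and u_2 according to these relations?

The relations place u_12 below u_2. An element lies strictly between them when it is forced above u_12 and also forced below u_2.
Above u_12: {u_3, u_5, u_6, u_1}. Below u_2: {u_4, u_7, u_9, u_3, u_5}.
Intersection: {u_3, u_5} — 2.

2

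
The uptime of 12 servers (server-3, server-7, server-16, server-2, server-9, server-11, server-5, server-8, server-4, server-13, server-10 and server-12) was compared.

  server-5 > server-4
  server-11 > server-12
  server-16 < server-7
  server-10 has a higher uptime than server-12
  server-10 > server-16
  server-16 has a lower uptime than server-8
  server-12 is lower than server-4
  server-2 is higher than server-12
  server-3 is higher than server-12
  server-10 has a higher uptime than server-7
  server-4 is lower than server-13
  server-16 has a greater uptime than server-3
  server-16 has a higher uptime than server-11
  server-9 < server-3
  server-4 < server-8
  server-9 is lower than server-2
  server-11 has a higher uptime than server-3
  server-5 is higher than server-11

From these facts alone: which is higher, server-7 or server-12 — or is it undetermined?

server-7

server-12 < server-3 and server-3 < server-11 give server-12 < server-11.
Then server-11 < server-16 extends the chain to server-16.
With server-16 < server-7: server-12 < server-3 < server-11 < server-16 < server-7.
So server-7 is higher.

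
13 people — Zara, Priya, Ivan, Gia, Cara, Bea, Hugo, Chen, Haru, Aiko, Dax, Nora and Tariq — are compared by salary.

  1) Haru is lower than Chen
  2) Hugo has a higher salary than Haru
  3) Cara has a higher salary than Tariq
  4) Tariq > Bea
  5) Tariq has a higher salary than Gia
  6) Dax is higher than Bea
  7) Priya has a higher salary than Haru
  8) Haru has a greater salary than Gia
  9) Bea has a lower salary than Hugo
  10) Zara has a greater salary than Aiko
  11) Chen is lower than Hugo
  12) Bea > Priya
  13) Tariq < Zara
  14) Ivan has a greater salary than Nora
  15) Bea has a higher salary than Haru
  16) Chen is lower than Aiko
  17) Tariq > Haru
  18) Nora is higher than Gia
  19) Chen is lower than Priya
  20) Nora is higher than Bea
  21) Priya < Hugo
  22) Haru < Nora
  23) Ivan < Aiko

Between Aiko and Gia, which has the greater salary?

Following the relations from Gia: Gia < Haru < Chen < Priya < Bea < Nora < Ivan < Aiko.
So Gia < Aiko; Aiko is the higher of the two.

Aiko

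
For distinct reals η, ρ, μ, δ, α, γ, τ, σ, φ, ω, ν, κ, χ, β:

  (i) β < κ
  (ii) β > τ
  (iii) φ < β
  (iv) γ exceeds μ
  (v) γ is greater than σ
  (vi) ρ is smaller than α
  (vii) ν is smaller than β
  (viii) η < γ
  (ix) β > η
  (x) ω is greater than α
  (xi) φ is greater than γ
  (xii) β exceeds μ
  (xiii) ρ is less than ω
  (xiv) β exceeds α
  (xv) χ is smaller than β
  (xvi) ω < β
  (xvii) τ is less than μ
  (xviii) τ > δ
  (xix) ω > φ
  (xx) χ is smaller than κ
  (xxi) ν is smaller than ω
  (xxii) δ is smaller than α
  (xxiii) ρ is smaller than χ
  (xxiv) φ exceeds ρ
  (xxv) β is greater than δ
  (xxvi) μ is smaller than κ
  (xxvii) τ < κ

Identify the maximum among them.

Chaining downward from κ: directly below it, χ, τ, μ, β; then ρ, δ, η, α, ν, φ, ω; then γ; then σ.
That covers every other element, and nothing is given above κ, so κ is the maximum.

κ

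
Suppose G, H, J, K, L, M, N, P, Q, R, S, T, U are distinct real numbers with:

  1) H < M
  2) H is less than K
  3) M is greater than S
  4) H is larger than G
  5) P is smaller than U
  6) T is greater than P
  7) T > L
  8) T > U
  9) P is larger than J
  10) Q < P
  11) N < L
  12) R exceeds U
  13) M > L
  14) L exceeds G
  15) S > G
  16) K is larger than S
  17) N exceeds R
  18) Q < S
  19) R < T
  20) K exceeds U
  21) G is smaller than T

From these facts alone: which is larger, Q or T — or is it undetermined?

T

Link the given pairs in sequence: Q < P; P < U; U < R; R < N; N < L; L < T.
Together: Q < P < U < R < N < L < T.
So T is larger.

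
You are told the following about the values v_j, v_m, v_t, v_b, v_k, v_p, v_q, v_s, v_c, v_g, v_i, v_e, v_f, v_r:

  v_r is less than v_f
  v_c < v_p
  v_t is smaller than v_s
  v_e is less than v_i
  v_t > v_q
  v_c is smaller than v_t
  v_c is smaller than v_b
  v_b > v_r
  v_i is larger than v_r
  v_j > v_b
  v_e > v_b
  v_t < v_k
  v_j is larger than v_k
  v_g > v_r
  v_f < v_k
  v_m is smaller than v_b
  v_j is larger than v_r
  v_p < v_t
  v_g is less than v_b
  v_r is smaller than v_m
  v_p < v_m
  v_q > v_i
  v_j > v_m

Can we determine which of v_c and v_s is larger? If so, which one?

v_s

The relevant relations are v_c < v_p; v_p < v_m; v_m < v_b; v_b < v_e; v_e < v_i; v_i < v_q; v_q < v_t; v_t < v_s.
Chaining these gives v_c < v_p < v_m < v_b < v_e < v_i < v_q < v_t < v_s.
So v_s is larger.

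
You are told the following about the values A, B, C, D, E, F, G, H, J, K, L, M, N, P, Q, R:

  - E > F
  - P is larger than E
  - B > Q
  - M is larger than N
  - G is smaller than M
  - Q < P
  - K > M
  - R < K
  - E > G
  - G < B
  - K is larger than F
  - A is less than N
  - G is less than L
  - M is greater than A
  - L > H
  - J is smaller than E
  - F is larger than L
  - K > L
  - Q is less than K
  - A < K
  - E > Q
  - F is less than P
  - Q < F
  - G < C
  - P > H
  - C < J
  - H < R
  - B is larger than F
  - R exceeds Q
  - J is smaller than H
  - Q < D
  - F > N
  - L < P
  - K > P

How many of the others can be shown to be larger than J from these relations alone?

From J the given relations immediately reach H, E.
From those, L, R, P — 5 in total.
From those, F, K — 7 in total.
From those, B — 8 in total.
No other element is forced above J by the given relations, so the count is 8.

8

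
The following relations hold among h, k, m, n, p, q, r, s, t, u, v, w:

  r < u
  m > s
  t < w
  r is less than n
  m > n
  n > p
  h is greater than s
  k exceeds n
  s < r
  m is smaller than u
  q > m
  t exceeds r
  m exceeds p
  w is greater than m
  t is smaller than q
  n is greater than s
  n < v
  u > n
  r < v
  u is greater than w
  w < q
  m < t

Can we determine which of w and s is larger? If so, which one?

w

Following the relations from s: s < n < m < t < w.
So w is larger.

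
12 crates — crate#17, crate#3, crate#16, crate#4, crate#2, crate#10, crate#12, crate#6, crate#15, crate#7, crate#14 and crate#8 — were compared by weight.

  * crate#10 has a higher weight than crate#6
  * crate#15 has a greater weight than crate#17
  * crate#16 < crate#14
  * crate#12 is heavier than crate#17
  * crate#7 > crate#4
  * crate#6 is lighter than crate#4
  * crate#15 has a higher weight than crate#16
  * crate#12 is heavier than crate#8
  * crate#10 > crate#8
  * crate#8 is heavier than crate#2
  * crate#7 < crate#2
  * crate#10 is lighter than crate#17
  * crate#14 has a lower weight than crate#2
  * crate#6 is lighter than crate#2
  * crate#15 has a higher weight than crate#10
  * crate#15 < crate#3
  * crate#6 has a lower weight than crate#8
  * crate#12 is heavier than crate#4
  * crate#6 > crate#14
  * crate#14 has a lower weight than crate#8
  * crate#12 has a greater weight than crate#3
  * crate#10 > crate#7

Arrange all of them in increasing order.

crate#16 < crate#14 < crate#6 < crate#4 < crate#7 < crate#2 < crate#8 < crate#10 < crate#17 < crate#15 < crate#3 < crate#12

The consecutive links are each given: crate#16 < crate#14; crate#14 < crate#6; crate#6 < crate#4; crate#4 < crate#7; crate#7 < crate#2; crate#2 < crate#8; crate#8 < crate#10; crate#10 < crate#17; crate#17 < crate#15; crate#15 < crate#3; crate#3 < crate#12.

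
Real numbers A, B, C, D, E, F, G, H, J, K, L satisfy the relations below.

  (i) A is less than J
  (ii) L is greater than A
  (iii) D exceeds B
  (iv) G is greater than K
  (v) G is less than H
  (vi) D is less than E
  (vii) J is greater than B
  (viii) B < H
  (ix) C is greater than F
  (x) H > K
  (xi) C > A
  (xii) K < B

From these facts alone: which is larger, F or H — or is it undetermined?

undetermined

Following every chain through F: above F we get C.
H is not reached, and no chain runs the other way from H to F.
So the given relations leave the order of F and H undetermined.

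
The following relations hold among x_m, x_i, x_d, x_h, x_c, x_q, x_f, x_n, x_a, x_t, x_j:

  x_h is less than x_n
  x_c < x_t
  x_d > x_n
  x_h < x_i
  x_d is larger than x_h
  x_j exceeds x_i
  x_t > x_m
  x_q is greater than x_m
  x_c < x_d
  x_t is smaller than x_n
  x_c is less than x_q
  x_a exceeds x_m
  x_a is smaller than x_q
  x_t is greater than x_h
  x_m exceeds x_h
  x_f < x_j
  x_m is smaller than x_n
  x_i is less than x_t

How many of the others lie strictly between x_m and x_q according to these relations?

Chaining upward from x_m reaches: x_t, x_n, x_a, x_d.
Chaining downward from x_q reaches: x_c, x_h, x_a.
Strictly between x_m and x_q are those in both lists: x_a — 1 element.

1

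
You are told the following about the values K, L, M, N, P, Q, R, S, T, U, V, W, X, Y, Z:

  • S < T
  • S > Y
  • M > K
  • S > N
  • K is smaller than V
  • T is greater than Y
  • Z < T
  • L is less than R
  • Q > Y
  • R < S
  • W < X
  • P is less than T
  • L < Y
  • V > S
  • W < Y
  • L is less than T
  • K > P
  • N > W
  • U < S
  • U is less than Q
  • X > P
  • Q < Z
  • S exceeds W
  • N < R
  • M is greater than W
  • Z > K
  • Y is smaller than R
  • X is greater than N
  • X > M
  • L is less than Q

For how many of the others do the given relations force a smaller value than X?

Directly below X: P, W, N, M.
One step further: K (5 so far).
Nothing else is reachable below X; 5 in all.

5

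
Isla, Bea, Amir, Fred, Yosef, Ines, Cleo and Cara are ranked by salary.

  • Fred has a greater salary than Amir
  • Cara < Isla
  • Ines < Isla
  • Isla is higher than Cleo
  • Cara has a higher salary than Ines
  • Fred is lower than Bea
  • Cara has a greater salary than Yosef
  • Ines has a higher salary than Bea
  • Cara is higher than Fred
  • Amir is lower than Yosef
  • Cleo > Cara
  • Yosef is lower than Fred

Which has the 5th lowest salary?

The consecutive relations fix a unique order: Amir < Yosef < Fred < Bea < Ines < Cara < Cleo < Isla.
The 5th smallest is Ines.

Ines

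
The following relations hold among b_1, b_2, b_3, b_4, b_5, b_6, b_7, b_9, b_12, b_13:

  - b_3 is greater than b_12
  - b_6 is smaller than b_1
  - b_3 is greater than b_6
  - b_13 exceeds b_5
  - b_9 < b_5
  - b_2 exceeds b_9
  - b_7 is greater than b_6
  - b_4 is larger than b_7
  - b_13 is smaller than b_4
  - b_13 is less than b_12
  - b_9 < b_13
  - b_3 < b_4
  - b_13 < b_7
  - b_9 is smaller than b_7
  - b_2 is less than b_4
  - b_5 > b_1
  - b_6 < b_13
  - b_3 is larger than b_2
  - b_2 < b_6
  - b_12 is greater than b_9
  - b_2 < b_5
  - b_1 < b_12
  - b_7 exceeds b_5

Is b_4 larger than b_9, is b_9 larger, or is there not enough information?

b_4

Link the given pairs in sequence: b_9 < b_2; b_2 < b_6; b_6 < b_1; b_1 < b_5; b_5 < b_13; b_13 < b_12; b_12 < b_3; b_3 < b_4.
Chaining these gives b_9 < b_2 < b_6 < b_1 < b_5 < b_13 < b_12 < b_3 < b_4.
So b_4 is larger.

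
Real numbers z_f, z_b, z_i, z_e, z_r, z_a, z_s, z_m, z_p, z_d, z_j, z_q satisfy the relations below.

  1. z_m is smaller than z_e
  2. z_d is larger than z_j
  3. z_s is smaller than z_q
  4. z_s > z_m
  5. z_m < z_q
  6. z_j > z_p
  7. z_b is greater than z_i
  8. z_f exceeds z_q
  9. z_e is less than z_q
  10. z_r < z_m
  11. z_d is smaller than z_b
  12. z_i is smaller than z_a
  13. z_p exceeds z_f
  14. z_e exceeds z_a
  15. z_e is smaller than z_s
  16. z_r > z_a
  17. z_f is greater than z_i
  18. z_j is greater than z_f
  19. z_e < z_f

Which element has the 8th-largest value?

z_e

The consecutive relations fix a unique order: z_i < z_a < z_r < z_m < z_e < z_s < z_q < z_f < z_p < z_j < z_d < z_b.
Counting 8 from the largest end gives z_e.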